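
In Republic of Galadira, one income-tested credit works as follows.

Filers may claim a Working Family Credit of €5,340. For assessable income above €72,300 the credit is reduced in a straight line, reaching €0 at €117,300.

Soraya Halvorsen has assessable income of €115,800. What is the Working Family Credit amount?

€178

Working Family Credit: €115,800 is €43,500 into a €45,000 phase-out range, leaving 1,500/45,000 of the credit: €5,340 × 1,500/45,000 = €178.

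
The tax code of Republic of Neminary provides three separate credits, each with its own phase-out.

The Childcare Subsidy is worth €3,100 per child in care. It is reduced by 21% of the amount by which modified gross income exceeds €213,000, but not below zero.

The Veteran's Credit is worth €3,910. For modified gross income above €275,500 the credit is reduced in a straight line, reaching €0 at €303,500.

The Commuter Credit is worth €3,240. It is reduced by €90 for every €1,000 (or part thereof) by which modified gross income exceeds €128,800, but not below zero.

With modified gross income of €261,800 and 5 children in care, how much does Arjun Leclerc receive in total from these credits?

Childcare Subsidy: base = 5 × €3,100 = €15,500. 21% of the €48,800 excess over €213,000 is €10,248; credit = €15,500 − €10,248 = €5,252.
Veteran's Credit: €261,800 is at or below the €275,500 threshold, so the full €3,910 applies.
Commuter Credit: income exceeds €128,800 by €133,000 → 133 increments × €90 = €11,970 ≥ base, so the credit is €0.
Total: €5,252 + €3,910 + €0 = €9,162.

€9,162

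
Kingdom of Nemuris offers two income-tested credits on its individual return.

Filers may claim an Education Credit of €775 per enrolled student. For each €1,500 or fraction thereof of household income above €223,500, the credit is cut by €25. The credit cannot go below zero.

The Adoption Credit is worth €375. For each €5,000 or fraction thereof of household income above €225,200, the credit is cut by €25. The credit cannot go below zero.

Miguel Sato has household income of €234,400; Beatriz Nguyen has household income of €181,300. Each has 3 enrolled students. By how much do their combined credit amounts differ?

€250

Miguel (€234,400): Education Credit: base = 3 × €775 = €2,325. income exceeds €223,500 by €10,900, which is 8 full-or-partial €1,500 increments; reduction = 8 × €25 = €200, leaving €2,125. Adoption Credit: income exceeds €225,200 by €9,200, which is 2 full-or-partial €5,000 increments; reduction = 2 × €25 = €50, leaving €325. total €2,125 + €325 = €2,450
Beatriz (€181,300): Education Credit: base = 3 × €775 = €2,325. €181,300 is at or below the €223,500 threshold, so the full €2,325 applies. Adoption Credit: €181,300 is at or below the €225,200 threshold, so the full €375 applies. total €2,325 + €375 = €2,700
Difference: |€2,450 − €2,700| = €250.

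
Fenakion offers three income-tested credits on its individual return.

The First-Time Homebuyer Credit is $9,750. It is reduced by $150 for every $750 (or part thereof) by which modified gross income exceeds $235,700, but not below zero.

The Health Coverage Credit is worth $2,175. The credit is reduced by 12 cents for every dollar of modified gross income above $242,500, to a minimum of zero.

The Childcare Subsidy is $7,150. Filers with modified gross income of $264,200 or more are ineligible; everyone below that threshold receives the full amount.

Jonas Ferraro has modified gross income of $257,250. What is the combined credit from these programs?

$12,955

First-Time Homebuyer Credit: income exceeds $235,700 by $21,550, which is 29 full-or-partial $750 increments; reduction = 29 × $150 = $4,350, leaving $5,400.
Health Coverage Credit: 12% of the $14,750 excess over $242,500 is $1,770; credit = $2,175 − $1,770 = $405.
Childcare Subsidy: $257,250 is below the $264,200 cutoff, so the full $7,150 applies.
Total: $5,400 + $405 + $7,150 = $12,955.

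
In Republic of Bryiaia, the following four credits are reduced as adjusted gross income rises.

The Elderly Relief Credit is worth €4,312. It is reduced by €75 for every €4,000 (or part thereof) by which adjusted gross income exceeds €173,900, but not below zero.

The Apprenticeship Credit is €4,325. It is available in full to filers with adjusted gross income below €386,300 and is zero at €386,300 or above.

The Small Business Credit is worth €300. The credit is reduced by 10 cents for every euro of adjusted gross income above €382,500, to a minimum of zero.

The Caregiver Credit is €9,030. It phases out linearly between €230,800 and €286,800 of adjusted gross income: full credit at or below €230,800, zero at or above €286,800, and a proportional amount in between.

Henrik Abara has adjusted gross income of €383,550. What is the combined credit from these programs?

Elderly Relief Credit: income exceeds €173,900 by €209,650, which is 53 full-or-partial €4,000 increments; reduction = 53 × €75 = €3,975, leaving €337.
Apprenticeship Credit: €383,550 is below the €386,300 cutoff, so the full €4,325 applies.
Small Business Credit: 10% of the €1,050 excess over €382,500 is €105; credit = €300 − €105 = €195.
Caregiver Credit: €383,550 is at or above €286,800, so the credit is €0.
Total: €337 + €4,325 + €195 + €0 = €4,857.

€4,857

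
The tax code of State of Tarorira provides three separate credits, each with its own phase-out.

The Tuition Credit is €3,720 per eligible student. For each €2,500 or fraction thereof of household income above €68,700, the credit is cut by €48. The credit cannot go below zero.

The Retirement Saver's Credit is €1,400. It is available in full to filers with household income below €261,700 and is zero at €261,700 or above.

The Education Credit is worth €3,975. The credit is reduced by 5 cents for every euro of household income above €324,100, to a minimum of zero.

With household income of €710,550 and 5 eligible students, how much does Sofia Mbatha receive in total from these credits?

€6,264

Tuition Credit: base = 5 × €3,720 = €18,600. income exceeds €68,700 by €641,850, which is 257 full-or-partial €2,500 increments; reduction = 257 × €48 = €12,336, leaving €6,264.
Retirement Saver's Credit: €710,550 meets or exceeds the €261,700 cutoff, so the credit is €0.
Education Credit: 5% of the €386,450 excess over €324,100 is €19,322.50 ≥ base, so the credit is €0.
Total: €6,264 + €0 + €0 = €6,264.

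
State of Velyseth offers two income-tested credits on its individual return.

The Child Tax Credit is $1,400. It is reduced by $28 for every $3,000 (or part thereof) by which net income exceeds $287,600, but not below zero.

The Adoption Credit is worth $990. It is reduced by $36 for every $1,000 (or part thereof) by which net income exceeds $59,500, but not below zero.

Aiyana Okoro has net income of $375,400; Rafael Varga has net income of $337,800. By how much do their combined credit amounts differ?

Aiyana ($375,400): Child Tax Credit: income exceeds $287,600 by $87,800, which is 30 full-or-partial $3,000 increments; reduction = 30 × $28 = $840, leaving $560. Adoption Credit: income exceeds $59,500 by $315,900 → 316 increments × $36 = $11,376 ≥ base, so the credit is $0. total $560 + $0 = $560
Rafael ($337,800): Child Tax Credit: income exceeds $287,600 by $50,200, which is 17 full-or-partial $3,000 increments; reduction = 17 × $28 = $476, leaving $924. Adoption Credit: income exceeds $59,500 by $278,300 → 279 increments × $36 = $10,044 ≥ base, so the credit is $0. total $924 + $0 = $924
Difference: |$560 − $924| = $364.

$364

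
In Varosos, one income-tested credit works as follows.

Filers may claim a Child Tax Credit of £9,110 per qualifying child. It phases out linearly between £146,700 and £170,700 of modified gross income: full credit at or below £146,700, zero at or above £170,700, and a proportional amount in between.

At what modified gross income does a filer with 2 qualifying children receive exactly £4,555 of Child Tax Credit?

£164,700

Full credit = 2 × £9,110 = £18,220.
£4,555 is 4,555/18,220 of the full £18,220, so 13,665/18,220 of the £24,000 range has been used: income = £146,700 + £24,000 × 13,665/18,220 = £164,700.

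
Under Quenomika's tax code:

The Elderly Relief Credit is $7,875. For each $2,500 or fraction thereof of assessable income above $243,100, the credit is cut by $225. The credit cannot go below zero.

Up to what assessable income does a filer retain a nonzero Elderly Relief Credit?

$328,100

After 34 increments the reduction is 34 × $225 = $7,650, leaving $225; one more increment wipes it out. Increment 34 ends at excess 34 × $2,500 = $85,000, so the highest qualifying income is $243,100 + $85,000 = $328,100.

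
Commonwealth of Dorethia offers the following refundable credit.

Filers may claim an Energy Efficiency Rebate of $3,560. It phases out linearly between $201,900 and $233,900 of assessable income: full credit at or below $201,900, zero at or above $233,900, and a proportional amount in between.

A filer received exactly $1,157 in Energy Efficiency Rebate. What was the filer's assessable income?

$1,157 is 1,157/3,560 of the full $3,560, so 2,403/3,560 of the $32,000 range has been used: income = $201,900 + $32,000 × 2,403/3,560 = $223,500.

$223,500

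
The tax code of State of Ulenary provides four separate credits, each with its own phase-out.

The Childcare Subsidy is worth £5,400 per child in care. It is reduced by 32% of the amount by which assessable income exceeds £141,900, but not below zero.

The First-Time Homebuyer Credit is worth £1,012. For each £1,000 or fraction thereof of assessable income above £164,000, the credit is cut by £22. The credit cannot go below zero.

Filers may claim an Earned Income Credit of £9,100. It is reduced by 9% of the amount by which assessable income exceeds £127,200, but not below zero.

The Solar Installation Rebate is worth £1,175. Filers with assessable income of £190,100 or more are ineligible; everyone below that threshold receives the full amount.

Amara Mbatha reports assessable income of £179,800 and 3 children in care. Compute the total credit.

£10,273

Childcare Subsidy: base = 3 × £5,400 = £16,200. 32% of the £37,900 excess over £141,900 is £12,128; credit = £16,200 − £12,128 = £4,072.
First-Time Homebuyer Credit: income exceeds £164,000 by £15,800, which is 16 full-or-partial £1,000 increments; reduction = 16 × £22 = £352, leaving £660.
Earned Income Credit: 9% of the £52,600 excess over £127,200 is £4,734; credit = £9,100 − £4,734 = £4,366.
Solar Installation Rebate: £179,800 is below the £190,100 cutoff, so the full £1,175 applies.
Total: £4,072 + £660 + £4,366 + £1,175 = £10,273.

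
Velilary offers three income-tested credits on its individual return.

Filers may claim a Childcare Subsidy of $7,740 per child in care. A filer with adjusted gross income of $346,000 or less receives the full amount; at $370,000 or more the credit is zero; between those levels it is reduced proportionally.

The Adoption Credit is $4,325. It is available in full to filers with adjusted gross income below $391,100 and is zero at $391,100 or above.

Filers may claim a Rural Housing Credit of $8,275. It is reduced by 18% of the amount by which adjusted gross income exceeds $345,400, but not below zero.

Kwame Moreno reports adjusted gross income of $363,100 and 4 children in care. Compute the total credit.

Childcare Subsidy: base = 4 × $7,740 = $30,960. $363,100 is $17,100 into a $24,000 phase-out range, leaving 6,900/24,000 of the credit: $30,960 × 6,900/24,000 = $8,901.
Adoption Credit: $363,100 is below the $391,100 cutoff, so the full $4,325 applies.
Rural Housing Credit: 18% of the $17,700 excess over $345,400 is $3,186; credit = $8,275 − $3,186 = $5,089.
Total: $8,901 + $4,325 + $5,089 = $18,315.

$18,315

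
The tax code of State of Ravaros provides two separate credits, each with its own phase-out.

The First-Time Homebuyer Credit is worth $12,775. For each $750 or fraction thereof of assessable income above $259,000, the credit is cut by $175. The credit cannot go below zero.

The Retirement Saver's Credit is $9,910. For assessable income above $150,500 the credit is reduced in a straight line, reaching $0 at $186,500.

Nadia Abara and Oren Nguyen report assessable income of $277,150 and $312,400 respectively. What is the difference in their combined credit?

$8,225

Nadia ($277,150): First-Time Homebuyer Credit: income exceeds $259,000 by $18,150, which is 25 full-or-partial $750 increments; reduction = 25 × $175 = $4,375, leaving $8,400. Retirement Saver's Credit: $277,150 is at or above $186,500, so the credit is $0. total $8,400 + $0 = $8,400
Oren ($312,400): First-Time Homebuyer Credit: income exceeds $259,000 by $53,400, which is 72 full-or-partial $750 increments; reduction = 72 × $175 = $12,600, leaving $175. Retirement Saver's Credit: $312,400 is at or above $186,500, so the credit is $0. total $175 + $0 = $175
Difference: |$8,400 − $175| = $8,225.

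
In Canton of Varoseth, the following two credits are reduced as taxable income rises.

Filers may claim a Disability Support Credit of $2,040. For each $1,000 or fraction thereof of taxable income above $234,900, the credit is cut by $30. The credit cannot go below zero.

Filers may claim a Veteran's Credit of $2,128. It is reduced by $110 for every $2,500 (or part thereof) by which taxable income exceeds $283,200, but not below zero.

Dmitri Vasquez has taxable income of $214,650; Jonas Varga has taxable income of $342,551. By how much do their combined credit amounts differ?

Dmitri ($214,650): Disability Support Credit: $214,650 is at or below the $234,900 threshold, so the full $2,040 applies. Veteran's Credit: $214,650 is at or below the $283,200 threshold, so the full $2,128 applies. total $2,040 + $2,128 = $4,168
Jonas ($342,551): Disability Support Credit: income exceeds $234,900 by $107,651 → 108 increments × $30 = $3,240 ≥ base, so the credit is $0. Veteran's Credit: income exceeds $283,200 by $59,351 → 24 increments × $110 = $2,640 ≥ base, so the credit is $0. total $0 + $0 = $0
Difference: |$4,168 − $0| = $4,168.

$4,168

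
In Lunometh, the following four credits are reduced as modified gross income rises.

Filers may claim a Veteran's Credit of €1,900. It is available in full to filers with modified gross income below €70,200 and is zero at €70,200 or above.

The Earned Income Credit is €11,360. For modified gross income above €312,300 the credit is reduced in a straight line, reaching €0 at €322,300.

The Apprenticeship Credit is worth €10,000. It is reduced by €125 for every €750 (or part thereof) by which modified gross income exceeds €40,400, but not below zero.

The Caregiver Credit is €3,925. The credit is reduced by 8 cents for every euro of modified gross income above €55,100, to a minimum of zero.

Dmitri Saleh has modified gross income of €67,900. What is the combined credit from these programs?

€21,536

Veteran's Credit: €67,900 is below the €70,200 cutoff, so the full €1,900 applies.
Earned Income Credit: €67,900 is at or below the €312,300 threshold, so the full €11,360 applies.
Apprenticeship Credit: income exceeds €40,400 by €27,500, which is 37 full-or-partial €750 increments; reduction = 37 × €125 = €4,625, leaving €5,375.
Caregiver Credit: 8% of the €12,800 excess over €55,100 is €1,024; credit = €3,925 − €1,024 = €2,901.
Total: €1,900 + €11,360 + €5,375 + €2,901 = €21,536.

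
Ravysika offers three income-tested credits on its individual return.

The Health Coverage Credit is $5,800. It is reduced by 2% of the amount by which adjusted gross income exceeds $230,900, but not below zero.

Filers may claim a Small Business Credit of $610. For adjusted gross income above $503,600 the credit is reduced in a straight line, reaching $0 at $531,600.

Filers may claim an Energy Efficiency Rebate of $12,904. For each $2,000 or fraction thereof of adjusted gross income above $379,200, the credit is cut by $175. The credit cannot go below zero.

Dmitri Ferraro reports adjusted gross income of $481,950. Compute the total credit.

Health Coverage Credit: 2% of the $251,050 excess over $230,900 is $5,021; credit = $5,800 − $5,021 = $779.
Small Business Credit: $481,950 is at or below the $503,600 threshold, so the full $610 applies.
Energy Efficiency Rebate: income exceeds $379,200 by $102,750, which is 52 full-or-partial $2,000 increments; reduction = 52 × $175 = $9,100, leaving $3,804.
Total: $779 + $610 + $3,804 = $5,193.

$5,193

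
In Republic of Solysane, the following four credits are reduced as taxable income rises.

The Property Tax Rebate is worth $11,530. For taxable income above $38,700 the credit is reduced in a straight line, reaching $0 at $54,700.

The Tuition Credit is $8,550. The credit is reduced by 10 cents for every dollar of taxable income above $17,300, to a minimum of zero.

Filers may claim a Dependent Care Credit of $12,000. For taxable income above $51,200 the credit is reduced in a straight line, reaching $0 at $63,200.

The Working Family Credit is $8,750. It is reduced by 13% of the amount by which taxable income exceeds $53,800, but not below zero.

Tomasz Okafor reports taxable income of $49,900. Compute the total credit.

$29,499

Property Tax Rebate: $49,900 is $11,200 into a $16,000 phase-out range, leaving 4,800/16,000 of the credit: $11,530 × 4,800/16,000 = $3,459.
Tuition Credit: 10% of the $32,600 excess over $17,300 is $3,260; credit = $8,550 − $3,260 = $5,290.
Dependent Care Credit: $49,900 is at or below the $51,200 threshold, so the full $12,000 applies.
Working Family Credit: $49,900 is at or below the $53,800 threshold, so the full $8,750 applies.
Total: $3,459 + $5,290 + $12,000 + $8,750 = $29,499.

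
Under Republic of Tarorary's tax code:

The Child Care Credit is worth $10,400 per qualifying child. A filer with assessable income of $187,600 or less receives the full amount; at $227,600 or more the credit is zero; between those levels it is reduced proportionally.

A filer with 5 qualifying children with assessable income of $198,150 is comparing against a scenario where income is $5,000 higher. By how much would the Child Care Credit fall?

$6,500

At $198,150 — base = 5 × $10,400 = $52,000. $198,150 is $10,550 into a $40,000 phase-out range, leaving 29,450/40,000 of the credit: $52,000 × 29,450/40,000 = $38,285.
At $203,150 — base = 5 × $10,400 = $52,000. $203,150 is $15,550 into a $40,000 phase-out range, leaving 24,450/40,000 of the credit: $52,000 × 24,450/40,000 = $31,785.
Lost: $38,285 − $31,785 = $6,500.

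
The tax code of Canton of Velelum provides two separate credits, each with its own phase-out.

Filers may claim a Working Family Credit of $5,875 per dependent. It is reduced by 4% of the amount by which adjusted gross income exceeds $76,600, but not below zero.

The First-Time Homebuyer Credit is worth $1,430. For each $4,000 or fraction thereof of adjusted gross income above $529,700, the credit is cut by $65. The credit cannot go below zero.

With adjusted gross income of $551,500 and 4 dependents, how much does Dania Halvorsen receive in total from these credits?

$5,544

Working Family Credit: base = 4 × $5,875 = $23,500. 4% of the $474,900 excess over $76,600 is $18,996; credit = $23,500 − $18,996 = $4,504.
First-Time Homebuyer Credit: income exceeds $529,700 by $21,800, which is 6 full-or-partial $4,000 increments; reduction = 6 × $65 = $390, leaving $1,040.
Total: $4,504 + $1,040 = $5,544.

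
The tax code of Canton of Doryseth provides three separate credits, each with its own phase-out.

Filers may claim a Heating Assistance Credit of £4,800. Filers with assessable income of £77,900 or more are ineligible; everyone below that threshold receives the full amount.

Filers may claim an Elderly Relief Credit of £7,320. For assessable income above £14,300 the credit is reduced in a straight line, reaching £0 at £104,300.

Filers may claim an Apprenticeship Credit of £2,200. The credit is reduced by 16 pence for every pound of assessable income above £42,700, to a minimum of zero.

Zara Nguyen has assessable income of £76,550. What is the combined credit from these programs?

£7,057

Heating Assistance Credit: £76,550 is below the £77,900 cutoff, so the full £4,800 applies.
Elderly Relief Credit: £76,550 is £62,250 into a £90,000 phase-out range, leaving 27,750/90,000 of the credit: £7,320 × 27,750/90,000 = £2,257.
Apprenticeship Credit: 16% of the £33,850 excess over £42,700 is £5,416 ≥ base, so the credit is £0.
Total: £4,800 + £2,257 + £0 = £7,057.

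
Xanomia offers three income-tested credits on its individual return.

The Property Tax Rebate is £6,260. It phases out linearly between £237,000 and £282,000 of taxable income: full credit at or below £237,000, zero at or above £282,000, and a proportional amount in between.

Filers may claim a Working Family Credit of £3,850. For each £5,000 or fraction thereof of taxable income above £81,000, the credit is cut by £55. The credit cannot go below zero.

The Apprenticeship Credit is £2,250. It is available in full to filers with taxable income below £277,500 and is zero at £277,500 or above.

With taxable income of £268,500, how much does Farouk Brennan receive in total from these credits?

Property Tax Rebate: £268,500 is £31,500 into a £45,000 phase-out range, leaving 13,500/45,000 of the credit: £6,260 × 13,500/45,000 = £1,878.
Working Family Credit: income exceeds £81,000 by £187,500, which is 38 full-or-partial £5,000 increments; reduction = 38 × £55 = £2,090, leaving £1,760.
Apprenticeship Credit: £268,500 is below the £277,500 cutoff, so the full £2,250 applies.
Total: £1,878 + £1,760 + £2,250 = £5,888.

£5,888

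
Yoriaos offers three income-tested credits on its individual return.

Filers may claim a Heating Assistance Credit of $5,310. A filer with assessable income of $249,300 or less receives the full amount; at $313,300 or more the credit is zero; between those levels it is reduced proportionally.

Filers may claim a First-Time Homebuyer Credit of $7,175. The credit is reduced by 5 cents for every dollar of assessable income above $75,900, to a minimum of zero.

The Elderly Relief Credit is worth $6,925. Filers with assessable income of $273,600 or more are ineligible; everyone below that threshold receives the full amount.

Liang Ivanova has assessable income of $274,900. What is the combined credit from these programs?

$3,186

Heating Assistance Credit: $274,900 is $25,600 into a $64,000 phase-out range, leaving 38,400/64,000 of the credit: $5,310 × 38,400/64,000 = $3,186.
First-Time Homebuyer Credit: 5% of the $199,000 excess over $75,900 is $9,950 ≥ base, so the credit is $0.
Elderly Relief Credit: $274,900 meets or exceeds the $273,600 cutoff, so the credit is $0.
Total: $3,186 + $0 + $0 = $3,186.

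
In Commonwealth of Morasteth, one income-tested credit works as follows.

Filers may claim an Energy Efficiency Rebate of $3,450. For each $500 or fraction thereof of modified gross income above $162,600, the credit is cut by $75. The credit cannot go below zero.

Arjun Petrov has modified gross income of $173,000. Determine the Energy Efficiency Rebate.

$1,875

Energy Efficiency Rebate: income exceeds $162,600 by $10,400, which is 21 full-or-partial $500 increments; reduction = 21 × $75 = $1,575, leaving $1,875.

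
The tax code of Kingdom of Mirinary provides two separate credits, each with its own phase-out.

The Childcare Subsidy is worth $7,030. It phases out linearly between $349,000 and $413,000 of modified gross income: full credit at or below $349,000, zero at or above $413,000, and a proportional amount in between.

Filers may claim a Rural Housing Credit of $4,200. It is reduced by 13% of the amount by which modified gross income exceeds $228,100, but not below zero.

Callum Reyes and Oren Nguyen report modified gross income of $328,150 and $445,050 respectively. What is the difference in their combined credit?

Callum ($328,150): Childcare Subsidy: $328,150 is at or below the $349,000 threshold, so the full $7,030 applies. Rural Housing Credit: 13% of the $100,050 excess over $228,100 is $13,006.50 ≥ base, so the credit is $0. total $7,030 + $0 = $7,030
Oren ($445,050): Childcare Subsidy: $445,050 is at or above $413,000, so the credit is $0. Rural Housing Credit: 13% of the $216,950 excess over $228,100 is $28,203.50 ≥ base, so the credit is $0. total $0 + $0 = $0
Difference: |$7,030 − $0| = $7,030.

$7,030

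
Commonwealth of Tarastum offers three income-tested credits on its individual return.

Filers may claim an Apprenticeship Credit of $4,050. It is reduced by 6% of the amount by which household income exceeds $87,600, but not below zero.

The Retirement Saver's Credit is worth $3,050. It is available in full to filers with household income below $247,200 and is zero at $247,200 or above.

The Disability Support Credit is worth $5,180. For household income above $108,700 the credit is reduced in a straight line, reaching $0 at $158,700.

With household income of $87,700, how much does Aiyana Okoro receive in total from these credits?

Apprenticeship Credit: 6% of the $100 excess over $87,600 is $6; credit = $4,050 − $6 = $4,044.
Retirement Saver's Credit: $87,700 is below the $247,200 cutoff, so the full $3,050 applies.
Disability Support Credit: $87,700 is at or below the $108,700 threshold, so the full $5,180 applies.
Total: $4,044 + $3,050 + $5,180 = $12,274.

$12,274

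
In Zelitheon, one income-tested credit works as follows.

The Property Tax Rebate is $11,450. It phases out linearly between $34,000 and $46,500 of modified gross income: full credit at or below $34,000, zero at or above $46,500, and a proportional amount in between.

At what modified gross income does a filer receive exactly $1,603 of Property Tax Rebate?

$1,603 is 1,603/11,450 of the full $11,450, so 9,847/11,450 of the $12,500 range has been used: income = $34,000 + $12,500 × 9,847/11,450 = $44,750.

$44,750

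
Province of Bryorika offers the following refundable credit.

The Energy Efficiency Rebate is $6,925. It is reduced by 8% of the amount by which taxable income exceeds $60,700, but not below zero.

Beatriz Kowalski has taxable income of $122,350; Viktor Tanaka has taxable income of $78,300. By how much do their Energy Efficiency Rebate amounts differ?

Beatriz ($122,350): Energy Efficiency Rebate: 8% of the $61,650 excess over $60,700 is $4,932; credit = $6,925 − $4,932 = $1,993.
Viktor ($78,300): Energy Efficiency Rebate: 8% of the $17,600 excess over $60,700 is $1,408; credit = $6,925 − $1,408 = $5,517.
Difference: |$1,993 − $5,517| = $3,524.

$3,524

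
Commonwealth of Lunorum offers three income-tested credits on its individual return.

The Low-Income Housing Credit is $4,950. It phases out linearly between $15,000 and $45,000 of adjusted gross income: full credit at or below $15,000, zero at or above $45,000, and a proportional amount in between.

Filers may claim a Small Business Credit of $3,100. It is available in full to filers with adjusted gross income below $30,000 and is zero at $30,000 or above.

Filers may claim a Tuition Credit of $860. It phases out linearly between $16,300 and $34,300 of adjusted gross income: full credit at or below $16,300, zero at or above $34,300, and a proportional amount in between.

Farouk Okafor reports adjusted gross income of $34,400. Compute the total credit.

$1,749

Low-Income Housing Credit: $34,400 is $19,400 into a $30,000 phase-out range, leaving 10,600/30,000 of the credit: $4,950 × 10,600/30,000 = $1,749.
Small Business Credit: $34,400 meets or exceeds the $30,000 cutoff, so the credit is $0.
Tuition Credit: $34,400 is at or above $34,300, so the credit is $0.
Total: $1,749 + $0 + $0 = $1,749.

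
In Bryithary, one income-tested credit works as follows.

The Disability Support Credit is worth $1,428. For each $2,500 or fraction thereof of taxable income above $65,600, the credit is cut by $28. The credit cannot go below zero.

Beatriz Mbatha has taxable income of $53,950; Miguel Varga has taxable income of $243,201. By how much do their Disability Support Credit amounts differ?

Beatriz ($53,950): Disability Support Credit: $53,950 is at or below the $65,600 threshold, so the full $1,428 applies.
Miguel ($243,201): Disability Support Credit: income exceeds $65,600 by $177,601 → 72 increments × $28 = $2,016 ≥ base, so the credit is $0.
Difference: |$1,428 − $0| = $1,428.

$1,428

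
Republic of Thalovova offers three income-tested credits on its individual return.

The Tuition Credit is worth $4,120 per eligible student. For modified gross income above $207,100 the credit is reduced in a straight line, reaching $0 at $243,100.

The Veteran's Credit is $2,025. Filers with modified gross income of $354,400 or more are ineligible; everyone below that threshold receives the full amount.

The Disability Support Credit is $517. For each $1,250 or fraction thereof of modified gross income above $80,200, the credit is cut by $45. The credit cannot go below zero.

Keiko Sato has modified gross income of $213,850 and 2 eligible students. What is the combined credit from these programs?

$8,720

Tuition Credit: base = 2 × $4,120 = $8,240. $213,850 is $6,750 into a $36,000 phase-out range, leaving 29,250/36,000 of the credit: $8,240 × 29,250/36,000 = $6,695.
Veteran's Credit: $213,850 is below the $354,400 cutoff, so the full $2,025 applies.
Disability Support Credit: income exceeds $80,200 by $133,650 → 107 increments × $45 = $4,815 ≥ base, so the credit is $0.
Total: $6,695 + $2,025 + $0 = $8,720.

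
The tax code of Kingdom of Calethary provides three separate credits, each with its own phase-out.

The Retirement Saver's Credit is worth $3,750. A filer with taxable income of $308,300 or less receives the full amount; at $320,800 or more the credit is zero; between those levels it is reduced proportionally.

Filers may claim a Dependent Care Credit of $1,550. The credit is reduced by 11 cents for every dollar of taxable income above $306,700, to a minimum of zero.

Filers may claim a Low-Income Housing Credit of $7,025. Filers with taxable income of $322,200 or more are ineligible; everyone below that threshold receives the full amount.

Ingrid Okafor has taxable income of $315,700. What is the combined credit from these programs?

Retirement Saver's Credit: $315,700 is $7,400 into a $12,500 phase-out range, leaving 5,100/12,500 of the credit: $3,750 × 5,100/12,500 = $1,530.
Dependent Care Credit: 11% of the $9,000 excess over $306,700 is $990; credit = $1,550 − $990 = $560.
Low-Income Housing Credit: $315,700 is below the $322,200 cutoff, so the full $7,025 applies.
Total: $1,530 + $560 + $7,025 = $9,115.

$9,115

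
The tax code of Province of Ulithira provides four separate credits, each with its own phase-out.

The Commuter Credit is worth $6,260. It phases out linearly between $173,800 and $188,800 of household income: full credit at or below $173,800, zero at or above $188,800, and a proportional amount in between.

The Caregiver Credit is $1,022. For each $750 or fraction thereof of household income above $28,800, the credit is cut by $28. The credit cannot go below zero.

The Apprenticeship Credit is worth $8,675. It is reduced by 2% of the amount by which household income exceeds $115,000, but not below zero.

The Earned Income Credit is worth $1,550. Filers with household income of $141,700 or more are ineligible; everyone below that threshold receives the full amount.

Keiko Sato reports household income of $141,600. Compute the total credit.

Commuter Credit: $141,600 is at or below the $173,800 threshold, so the full $6,260 applies.
Caregiver Credit: income exceeds $28,800 by $112,800 → 151 increments × $28 = $4,228 ≥ base, so the credit is $0.
Apprenticeship Credit: 2% of the $26,600 excess over $115,000 is $532; credit = $8,675 − $532 = $8,143.
Earned Income Credit: $141,600 is below the $141,700 cutoff, so the full $1,550 applies.
Total: $6,260 + $0 + $8,143 + $1,550 = $15,953.

$15,953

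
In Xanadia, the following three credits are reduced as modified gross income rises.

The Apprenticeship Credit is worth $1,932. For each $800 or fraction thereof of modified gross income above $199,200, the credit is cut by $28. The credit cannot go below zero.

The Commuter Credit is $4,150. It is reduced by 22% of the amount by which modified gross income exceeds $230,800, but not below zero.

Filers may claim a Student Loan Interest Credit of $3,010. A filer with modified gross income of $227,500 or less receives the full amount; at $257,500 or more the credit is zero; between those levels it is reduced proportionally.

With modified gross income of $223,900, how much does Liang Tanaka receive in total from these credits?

Apprenticeship Credit: income exceeds $199,200 by $24,700, which is 31 full-or-partial $800 increments; reduction = 31 × $28 = $868, leaving $1,064.
Commuter Credit: $223,900 is at or below the $230,800 threshold, so the full $4,150 applies.
Student Loan Interest Credit: $223,900 is at or below the $227,500 threshold, so the full $3,010 applies.
Total: $1,064 + $4,150 + $3,010 = $8,224.

$8,224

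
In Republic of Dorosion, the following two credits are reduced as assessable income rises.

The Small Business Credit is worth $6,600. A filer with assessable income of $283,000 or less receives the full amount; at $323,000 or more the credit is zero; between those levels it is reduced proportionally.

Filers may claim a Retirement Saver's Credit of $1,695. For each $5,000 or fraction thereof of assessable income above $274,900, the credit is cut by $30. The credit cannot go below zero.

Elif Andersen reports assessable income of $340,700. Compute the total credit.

$1,275

Small Business Credit: $340,700 is at or above $323,000, so the credit is $0.
Retirement Saver's Credit: income exceeds $274,900 by $65,800, which is 14 full-or-partial $5,000 increments; reduction = 14 × $30 = $420, leaving $1,275.
Total: $0 + $1,275 = $1,275.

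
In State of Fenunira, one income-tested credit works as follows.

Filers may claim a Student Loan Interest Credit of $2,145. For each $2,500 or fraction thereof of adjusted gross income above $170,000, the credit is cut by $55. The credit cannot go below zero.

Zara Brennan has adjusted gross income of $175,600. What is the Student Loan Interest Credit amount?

Student Loan Interest Credit: income exceeds $170,000 by $5,600, which is 3 full-or-partial $2,500 increments; reduction = 3 × $55 = $165, leaving $1,980.

$1,980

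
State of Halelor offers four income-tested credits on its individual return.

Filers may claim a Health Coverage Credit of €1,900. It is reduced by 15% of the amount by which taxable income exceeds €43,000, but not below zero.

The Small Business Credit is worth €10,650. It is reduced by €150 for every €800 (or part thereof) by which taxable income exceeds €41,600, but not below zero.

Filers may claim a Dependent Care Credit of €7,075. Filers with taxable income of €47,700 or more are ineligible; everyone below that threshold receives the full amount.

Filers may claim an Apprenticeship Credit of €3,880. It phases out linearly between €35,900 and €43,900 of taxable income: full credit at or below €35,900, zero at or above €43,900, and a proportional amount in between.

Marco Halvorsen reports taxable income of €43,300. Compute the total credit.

Health Coverage Credit: 15% of the €300 excess over €43,000 is €45; credit = €1,900 − €45 = €1,855.
Small Business Credit: income exceeds €41,600 by €1,700, which is 3 full-or-partial €800 increments; reduction = 3 × €150 = €450, leaving €10,200.
Dependent Care Credit: €43,300 is below the €47,700 cutoff, so the full €7,075 applies.
Apprenticeship Credit: €43,300 is €7,400 into a €8,000 phase-out range, leaving 600/8,000 of the credit: €3,880 × 600/8,000 = €291.
Total: €1,855 + €10,200 + €7,075 + €291 = €19,421.

€19,421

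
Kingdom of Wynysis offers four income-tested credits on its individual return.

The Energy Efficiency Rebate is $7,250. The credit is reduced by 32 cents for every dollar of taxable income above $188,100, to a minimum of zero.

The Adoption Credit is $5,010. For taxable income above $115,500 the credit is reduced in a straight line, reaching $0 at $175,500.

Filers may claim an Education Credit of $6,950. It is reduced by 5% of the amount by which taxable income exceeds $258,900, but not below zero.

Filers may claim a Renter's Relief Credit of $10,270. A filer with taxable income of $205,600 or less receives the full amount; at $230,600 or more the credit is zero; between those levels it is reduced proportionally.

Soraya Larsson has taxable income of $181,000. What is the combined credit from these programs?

Energy Efficiency Rebate: $181,000 is at or below the $188,100 threshold, so the full $7,250 applies.
Adoption Credit: $181,000 is at or above $175,500, so the credit is $0.
Education Credit: $181,000 is at or below the $258,900 threshold, so the full $6,950 applies.
Renter's Relief Credit: $181,000 is at or below the $205,600 threshold, so the full $10,270 applies.
Total: $7,250 + $0 + $6,950 + $10,270 = $24,470.

$24,470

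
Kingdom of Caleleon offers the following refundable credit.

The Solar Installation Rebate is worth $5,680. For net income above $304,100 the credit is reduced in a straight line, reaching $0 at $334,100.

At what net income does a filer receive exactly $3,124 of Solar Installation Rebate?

$317,600

$3,124 is 3,124/5,680 of the full $5,680, so 2,556/5,680 of the $30,000 range has been used: income = $304,100 + $30,000 × 2,556/5,680 = $317,600.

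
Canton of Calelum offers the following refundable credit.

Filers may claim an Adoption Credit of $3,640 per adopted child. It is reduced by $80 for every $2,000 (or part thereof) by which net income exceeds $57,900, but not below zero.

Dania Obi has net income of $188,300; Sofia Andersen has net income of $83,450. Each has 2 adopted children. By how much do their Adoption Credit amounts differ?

Dania ($188,300): Adoption Credit: base = 2 × $3,640 = $7,280. income exceeds $57,900 by $130,400, which is 66 full-or-partial $2,000 increments; reduction = 66 × $80 = $5,280, leaving $2,000.
Sofia ($83,450): Adoption Credit: base = 2 × $3,640 = $7,280. income exceeds $57,900 by $25,550, which is 13 full-or-partial $2,000 increments; reduction = 13 × $80 = $1,040, leaving $6,240.
Difference: |$2,000 − $6,240| = $4,240.

$4,240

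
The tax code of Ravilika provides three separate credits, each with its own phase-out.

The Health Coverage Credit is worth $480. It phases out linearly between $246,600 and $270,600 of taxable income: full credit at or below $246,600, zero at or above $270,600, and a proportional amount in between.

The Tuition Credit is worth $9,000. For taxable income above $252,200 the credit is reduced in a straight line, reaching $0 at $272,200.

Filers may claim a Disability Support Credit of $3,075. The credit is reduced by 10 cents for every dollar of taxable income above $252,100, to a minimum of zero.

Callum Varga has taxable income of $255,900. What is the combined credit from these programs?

$10,324

Health Coverage Credit: $255,900 is $9,300 into a $24,000 phase-out range, leaving 14,700/24,000 of the credit: $480 × 14,700/24,000 = $294.
Tuition Credit: $255,900 is $3,700 into a $20,000 phase-out range, leaving 16,300/20,000 of the credit: $9,000 × 16,300/20,000 = $7,335.
Disability Support Credit: 10% of the $3,800 excess over $252,100 is $380; credit = $3,075 − $380 = $2,695.
Total: $294 + $7,335 + $2,695 = $10,324.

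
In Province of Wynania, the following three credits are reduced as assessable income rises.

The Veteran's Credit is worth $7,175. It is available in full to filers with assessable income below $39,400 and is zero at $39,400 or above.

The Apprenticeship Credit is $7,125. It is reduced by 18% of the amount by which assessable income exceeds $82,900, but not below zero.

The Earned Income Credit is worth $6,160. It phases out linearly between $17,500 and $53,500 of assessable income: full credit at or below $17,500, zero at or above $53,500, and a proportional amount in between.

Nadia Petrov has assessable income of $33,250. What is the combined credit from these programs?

$17,765

Veteran's Credit: $33,250 is below the $39,400 cutoff, so the full $7,175 applies.
Apprenticeship Credit: $33,250 is at or below the $82,900 threshold, so the full $7,125 applies.
Earned Income Credit: $33,250 is $15,750 into a $36,000 phase-out range, leaving 20,250/36,000 of the credit: $6,160 × 20,250/36,000 = $3,465.
Total: $7,175 + $7,125 + $3,465 = $17,765.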